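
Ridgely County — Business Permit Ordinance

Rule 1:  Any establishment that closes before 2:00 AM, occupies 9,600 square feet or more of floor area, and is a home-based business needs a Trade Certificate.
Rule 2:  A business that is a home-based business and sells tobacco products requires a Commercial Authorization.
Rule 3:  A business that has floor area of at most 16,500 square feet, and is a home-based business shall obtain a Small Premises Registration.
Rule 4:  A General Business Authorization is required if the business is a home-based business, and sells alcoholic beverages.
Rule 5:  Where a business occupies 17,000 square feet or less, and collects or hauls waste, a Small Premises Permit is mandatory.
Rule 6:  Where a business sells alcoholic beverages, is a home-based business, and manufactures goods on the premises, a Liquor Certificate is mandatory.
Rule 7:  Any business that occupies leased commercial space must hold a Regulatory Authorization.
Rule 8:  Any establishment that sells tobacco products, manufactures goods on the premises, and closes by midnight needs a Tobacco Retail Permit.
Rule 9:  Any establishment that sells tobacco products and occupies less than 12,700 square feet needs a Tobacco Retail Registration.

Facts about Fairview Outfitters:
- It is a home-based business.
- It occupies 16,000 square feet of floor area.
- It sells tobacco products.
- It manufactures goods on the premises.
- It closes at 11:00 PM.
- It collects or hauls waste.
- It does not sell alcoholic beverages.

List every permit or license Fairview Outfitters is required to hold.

Commercial Authorization, Small Premises Permit, Small Premises Registration, Tobacco Retail Permit, Trade Certificate

Rule 1: closes 11:00 PM, at/before 2:00 AM; floor area 16,000 square feet ≥ 9,600 square feet; is a home-based business → Trade Certificate required.
Rule 2: is a home-based business; sells tobacco products → Commercial Authorization required.
Rule 3: floor area 16,000 square feet ≤ 16,500 square feet; is a home-based business → Small Premises Registration required.
Rule 4: is a home-based business; does not sell alcoholic beverages → General Business Authorization not required.
Rule 5: floor area 16,000 square feet ≤ 17,000 square feet; collects or hauls waste → Small Premises Permit required.
Rule 6: does not sell alcoholic beverages; is a home-based business; manufactures goods on the premises → Liquor Certificate not required.
Rule 7: is a home-based business (not: occupies leased commercial space) → Regulatory Authorization not required.
Rule 8: sells tobacco products; manufactures goods on the premises; closes 11:00 PM, at/before midnight → Tobacco Retail Permit required.
Rule 9: sells tobacco products; floor area 16,000 square feet ≥ 12,700 square feet → Tobacco Retail Registration not required.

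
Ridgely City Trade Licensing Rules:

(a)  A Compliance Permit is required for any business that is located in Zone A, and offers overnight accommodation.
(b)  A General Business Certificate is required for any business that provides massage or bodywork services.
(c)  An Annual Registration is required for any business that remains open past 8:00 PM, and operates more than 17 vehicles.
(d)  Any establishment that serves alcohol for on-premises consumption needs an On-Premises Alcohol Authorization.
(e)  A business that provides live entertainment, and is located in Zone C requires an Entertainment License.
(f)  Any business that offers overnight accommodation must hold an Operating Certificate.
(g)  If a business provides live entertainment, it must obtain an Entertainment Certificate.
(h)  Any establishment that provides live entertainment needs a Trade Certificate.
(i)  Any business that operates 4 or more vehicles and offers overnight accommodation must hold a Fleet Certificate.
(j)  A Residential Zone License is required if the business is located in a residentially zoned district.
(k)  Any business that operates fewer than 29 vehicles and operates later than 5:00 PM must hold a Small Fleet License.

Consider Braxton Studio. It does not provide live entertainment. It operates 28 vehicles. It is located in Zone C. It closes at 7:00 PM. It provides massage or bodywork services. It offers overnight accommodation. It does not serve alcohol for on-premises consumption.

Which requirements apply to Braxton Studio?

(a) is located in Zone C (not: is located in Zone A); offers overnight accommodation → Compliance Permit not required.
(b) provides massage or bodywork services → General Business Certificate required.
(c) closes 7:00 PM, at/before 8:00 PM; vehicles 28 > 17 → Annual Registration not required.
(d) does not serve alcohol for on-premises consumption → On-Premises Alcohol Authorization not required.
(e) does not provide live entertainment; is located in Zone C → Entertainment License not required.
(f) offers overnight accommodation → Operating Certificate required.
(g) does not provide live entertainment → Entertainment Certificate not required.
(h) does not provide live entertainment → Trade Certificate not required.
(i) vehicles 28 ≥ 4; offers overnight accommodation → Fleet Certificate required.
(j) is located in Zone C (not: is located in a residentially zoned district) → Residential Zone License not required.
(k) vehicles 28 < 29; closes 7:00 PM, after 5:00 PM → Small Fleet License required.

Fleet Certificate, General Business Certificate, Operating Certificate, Small Fleet License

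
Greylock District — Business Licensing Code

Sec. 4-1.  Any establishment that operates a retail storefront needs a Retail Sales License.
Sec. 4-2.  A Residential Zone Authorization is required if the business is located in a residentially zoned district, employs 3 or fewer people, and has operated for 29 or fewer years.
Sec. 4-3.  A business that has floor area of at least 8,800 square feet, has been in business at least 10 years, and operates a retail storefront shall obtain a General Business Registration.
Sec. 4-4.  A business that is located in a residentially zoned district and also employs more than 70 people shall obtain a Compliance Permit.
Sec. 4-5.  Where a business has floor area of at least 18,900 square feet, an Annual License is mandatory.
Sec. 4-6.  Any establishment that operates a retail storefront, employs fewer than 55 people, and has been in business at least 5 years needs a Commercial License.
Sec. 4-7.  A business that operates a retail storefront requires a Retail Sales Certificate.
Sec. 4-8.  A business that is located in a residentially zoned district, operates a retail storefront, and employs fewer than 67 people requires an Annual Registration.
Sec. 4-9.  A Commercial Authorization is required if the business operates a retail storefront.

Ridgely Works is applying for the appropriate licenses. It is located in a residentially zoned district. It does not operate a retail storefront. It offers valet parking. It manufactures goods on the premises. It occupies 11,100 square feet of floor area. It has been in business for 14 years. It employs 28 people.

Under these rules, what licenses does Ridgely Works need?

Sec. 4-1. does not operate a retail storefront → Retail Sales License not required.
Sec. 4-2. is located in a residentially zoned district; employees 28 > 3; years in business 14 ≤ 29 → Residential Zone Authorization not required.
Sec. 4-3. floor area 11,100 square feet ≥ 8,800 square feet; years in business 14 ≥ 10; does not operate a retail storefront → General Business Registration not required.
Sec. 4-4. is located in a residentially zoned district; employees 28 ≤ 70 → Compliance Permit not required.
Sec. 4-5. floor area 11,100 square feet < 18,900 square feet → Annual License not required.
Sec. 4-6. does not operate a retail storefront; employees 28 < 55; years in business 14 ≥ 5 → Commercial License not required.
Sec. 4-7. does not operate a retail storefront → Retail Sales Certificate not required.
Sec. 4-8. is located in a residentially zoned district; does not operate a retail storefront; employees 28 < 67 → Annual Registration not required.
Sec. 4-9. does not operate a retail storefront → Commercial Authorization not required.

None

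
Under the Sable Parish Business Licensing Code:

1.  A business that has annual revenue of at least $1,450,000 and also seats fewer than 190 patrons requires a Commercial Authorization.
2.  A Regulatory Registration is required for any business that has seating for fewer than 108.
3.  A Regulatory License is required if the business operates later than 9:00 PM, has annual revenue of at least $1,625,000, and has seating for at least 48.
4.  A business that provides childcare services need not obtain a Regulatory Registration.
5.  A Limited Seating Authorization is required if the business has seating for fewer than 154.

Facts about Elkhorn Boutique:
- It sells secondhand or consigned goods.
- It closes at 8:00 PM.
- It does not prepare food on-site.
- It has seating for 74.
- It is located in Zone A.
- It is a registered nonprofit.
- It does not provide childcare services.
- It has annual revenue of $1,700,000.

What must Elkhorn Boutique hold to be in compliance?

1. revenue $1,700,000 ≥ $1,450,000; seating 74 < 190 → Commercial Authorization required.
2. seating 74 < 108 → Regulatory Registration required.
3. closes 8:00 PM, at/before 9:00 PM; revenue $1,700,000 ≥ $1,625,000; seating 74 ≥ 48 → Regulatory License not required.
4. does not provide childcare services → Regulatory Registration exemption does not apply.
5. seating 74 < 154 → Limited Seating Authorization required.

Commercial Authorization, Limited Seating Authorization, Regulatory Registration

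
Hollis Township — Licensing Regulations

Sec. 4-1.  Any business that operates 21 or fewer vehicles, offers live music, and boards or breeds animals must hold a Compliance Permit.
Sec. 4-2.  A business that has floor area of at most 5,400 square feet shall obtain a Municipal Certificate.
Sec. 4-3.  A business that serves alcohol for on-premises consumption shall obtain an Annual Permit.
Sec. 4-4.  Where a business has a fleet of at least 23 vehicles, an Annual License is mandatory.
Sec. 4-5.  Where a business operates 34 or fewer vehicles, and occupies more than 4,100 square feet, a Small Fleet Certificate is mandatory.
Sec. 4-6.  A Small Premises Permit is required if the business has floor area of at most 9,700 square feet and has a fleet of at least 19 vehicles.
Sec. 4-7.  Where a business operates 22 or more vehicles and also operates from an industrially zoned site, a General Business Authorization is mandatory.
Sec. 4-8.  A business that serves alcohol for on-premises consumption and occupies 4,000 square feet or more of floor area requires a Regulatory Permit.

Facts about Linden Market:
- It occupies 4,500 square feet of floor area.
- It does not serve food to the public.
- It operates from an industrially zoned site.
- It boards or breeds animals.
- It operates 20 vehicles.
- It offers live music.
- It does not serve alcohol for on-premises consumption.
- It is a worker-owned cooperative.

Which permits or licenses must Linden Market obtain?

Sec. 4-1. vehicles 20 ≤ 21; offers live music; boards or breeds animals → Compliance Permit required.
Sec. 4-2. floor area 4,500 square feet ≤ 5,400 square feet → Municipal Certificate required.
Sec. 4-3. does not serve alcohol for on-premises consumption → Annual Permit not required.
Sec. 4-4. vehicles 20 < 23 → Annual License not required.
Sec. 4-5. vehicles 20 ≤ 34; floor area 4,500 square feet > 4,100 square feet → Small Fleet Certificate required.
Sec. 4-6. floor area 4,500 square feet ≤ 9,700 square feet; vehicles 20 ≥ 19 → Small Premises Permit required.
Sec. 4-7. vehicles 20 < 22; operates from an industrially zoned site → General Business Authorization not required.
Sec. 4-8. does not serve alcohol for on-premises consumption; floor area 4,500 square feet ≥ 4,000 square feet → Regulatory Permit not required.

Compliance Permit, Municipal Certificate, Small Fleet Certificate, Small Premises Permit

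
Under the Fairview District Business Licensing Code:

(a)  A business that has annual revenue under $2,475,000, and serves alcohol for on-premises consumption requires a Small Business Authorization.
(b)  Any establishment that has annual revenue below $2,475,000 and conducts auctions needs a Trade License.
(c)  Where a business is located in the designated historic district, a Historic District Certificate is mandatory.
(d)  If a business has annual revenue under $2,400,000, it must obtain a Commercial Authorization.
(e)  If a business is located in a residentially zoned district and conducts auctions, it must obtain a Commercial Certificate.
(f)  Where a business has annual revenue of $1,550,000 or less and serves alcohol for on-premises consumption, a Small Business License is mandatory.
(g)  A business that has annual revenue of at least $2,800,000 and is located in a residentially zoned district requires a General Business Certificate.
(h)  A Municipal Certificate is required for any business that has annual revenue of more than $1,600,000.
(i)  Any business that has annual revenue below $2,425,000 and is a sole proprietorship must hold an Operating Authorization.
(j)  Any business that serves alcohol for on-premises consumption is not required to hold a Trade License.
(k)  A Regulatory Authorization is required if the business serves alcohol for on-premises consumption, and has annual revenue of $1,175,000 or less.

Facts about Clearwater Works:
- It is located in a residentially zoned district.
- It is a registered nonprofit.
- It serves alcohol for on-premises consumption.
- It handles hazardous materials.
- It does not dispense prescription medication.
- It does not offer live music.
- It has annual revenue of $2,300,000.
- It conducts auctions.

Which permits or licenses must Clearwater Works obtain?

Commercial Authorization, Commercial Certificate, Municipal Certificate, Small Business Authorization

(a) revenue $2,300,000 < $2,475,000; serves alcohol for on-premises consumption → Small Business Authorization required.
(b) revenue $2,300,000 < $2,475,000; conducts auctions → Trade License required.
(c) is located in a residentially zoned district (not: is located in the designated historic district) → Historic District Certificate not required.
(d) revenue $2,300,000 < $2,400,000 → Commercial Authorization required.
(e) is located in a residentially zoned district; conducts auctions → Commercial Certificate required.
(f) revenue $2,300,000 > $1,550,000; serves alcohol for on-premises consumption → Small Business License not required.
(g) revenue $2,300,000 < $2,800,000; is located in a residentially zoned district → General Business Certificate not required.
(h) revenue $2,300,000 > $1,600,000 → Municipal Certificate required.
(i) revenue $2,300,000 < $2,425,000; is a registered nonprofit (not: is a sole proprietorship) → Operating Authorization not required.
(j) serves alcohol for on-premises consumption → exempt from Trade License.
(k) serves alcohol for on-premises consumption; revenue $2,300,000 > $1,175,000 → Regulatory Authorization not required.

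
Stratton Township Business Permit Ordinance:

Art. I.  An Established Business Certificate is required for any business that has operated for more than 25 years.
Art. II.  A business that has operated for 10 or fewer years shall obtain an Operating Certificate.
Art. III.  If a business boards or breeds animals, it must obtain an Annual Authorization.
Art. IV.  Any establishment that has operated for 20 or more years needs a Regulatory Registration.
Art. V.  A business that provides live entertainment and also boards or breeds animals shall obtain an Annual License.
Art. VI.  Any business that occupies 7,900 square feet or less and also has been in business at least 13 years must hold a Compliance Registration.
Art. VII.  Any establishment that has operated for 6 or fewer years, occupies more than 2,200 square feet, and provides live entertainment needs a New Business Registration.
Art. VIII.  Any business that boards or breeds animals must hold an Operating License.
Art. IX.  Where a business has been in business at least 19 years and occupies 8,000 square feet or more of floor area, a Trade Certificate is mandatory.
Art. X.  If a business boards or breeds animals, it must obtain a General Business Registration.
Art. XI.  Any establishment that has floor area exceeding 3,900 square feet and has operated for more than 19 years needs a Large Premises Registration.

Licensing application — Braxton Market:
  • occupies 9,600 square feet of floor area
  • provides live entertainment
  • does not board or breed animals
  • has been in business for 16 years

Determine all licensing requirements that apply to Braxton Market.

None

Art. I. years in business 16 ≤ 25 → Established Business Certificate not required.
Art. II. years in business 16 > 10 → Operating Certificate not required.
Art. III. does not board or breed animals → Annual Authorization not required.
Art. IV. years in business 16 < 20 → Regulatory Registration not required.
Art. V. provides live entertainment; does not board or breed animals → Annual License not required.
Art. VI. floor area 9,600 square feet > 7,900 square feet; years in business 16 ≥ 13 → Compliance Registration not required.
Art. VII. years in business 16 > 6; floor area 9,600 square feet > 2,200 square feet; provides live entertainment → New Business Registration not required.
Art. VIII. does not board or breed animals → Operating License not required.
Art. IX. years in business 16 < 19; floor area 9,600 square feet ≥ 8,000 square feet → Trade Certificate not required.
Art. X. does not board or breed animals → General Business Registration not required.
Art. XI. floor area 9,600 square feet > 3,900 square feet; years in business 16 ≤ 19 → Large Premises Registration not required.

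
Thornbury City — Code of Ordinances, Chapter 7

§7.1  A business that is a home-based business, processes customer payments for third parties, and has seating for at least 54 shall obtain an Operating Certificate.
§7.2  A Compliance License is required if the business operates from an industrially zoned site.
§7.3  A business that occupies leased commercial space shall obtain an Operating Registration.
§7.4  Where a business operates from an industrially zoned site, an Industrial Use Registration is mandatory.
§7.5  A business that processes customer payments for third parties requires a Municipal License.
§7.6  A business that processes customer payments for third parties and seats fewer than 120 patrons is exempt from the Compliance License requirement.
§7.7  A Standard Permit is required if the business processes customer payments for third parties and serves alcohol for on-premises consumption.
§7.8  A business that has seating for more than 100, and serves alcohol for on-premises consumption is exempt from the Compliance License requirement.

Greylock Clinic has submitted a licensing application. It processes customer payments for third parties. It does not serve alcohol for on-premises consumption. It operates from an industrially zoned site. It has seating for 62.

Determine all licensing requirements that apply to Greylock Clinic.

Industrial Use Registration, Municipal License

§7.1 operates from an industrially zoned site (not: is a home-based business); processes customer payments for third parties; seating 62 ≥ 54 → Operating Certificate not required.
§7.2 operates from an industrially zoned site → Compliance License required.
§7.3 operates from an industrially zoned site (not: occupies leased commercial space) → Operating Registration not required.
§7.4 operates from an industrially zoned site → Industrial Use Registration required.
§7.5 processes customer payments for third parties → Municipal License required.
§7.6 processes customer payments for third parties; seating 62 < 120 → exempt from Compliance License.
§7.7 processes customer payments for third parties; does not serve alcohol for on-premises consumption → Standard Permit not required.
§7.8 seating 62 ≤ 100; does not serve alcohol for on-premises consumption → Compliance License exemption does not apply.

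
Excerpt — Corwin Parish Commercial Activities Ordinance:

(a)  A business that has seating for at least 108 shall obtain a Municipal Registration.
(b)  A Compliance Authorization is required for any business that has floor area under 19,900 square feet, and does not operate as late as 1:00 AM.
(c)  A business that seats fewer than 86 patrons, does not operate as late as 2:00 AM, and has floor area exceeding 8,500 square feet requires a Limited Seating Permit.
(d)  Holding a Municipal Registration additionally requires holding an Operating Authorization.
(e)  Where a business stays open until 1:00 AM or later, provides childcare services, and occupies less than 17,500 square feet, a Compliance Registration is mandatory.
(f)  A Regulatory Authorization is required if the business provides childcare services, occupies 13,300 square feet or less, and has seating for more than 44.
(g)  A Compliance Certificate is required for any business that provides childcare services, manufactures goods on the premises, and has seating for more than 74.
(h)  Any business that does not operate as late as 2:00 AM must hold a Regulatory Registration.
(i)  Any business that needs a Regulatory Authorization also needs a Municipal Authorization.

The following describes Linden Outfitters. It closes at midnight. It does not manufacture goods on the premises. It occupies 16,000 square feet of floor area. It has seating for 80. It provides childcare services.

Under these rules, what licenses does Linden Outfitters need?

(a) seating 80 < 108 → Municipal Registration not required.
(b) floor area 16,000 square feet < 19,900 square feet; closes midnight, at/before 1:00 AM → Compliance Authorization required.
(c) seating 80 < 86; closes midnight, at/before 2:00 AM; floor area 16,000 square feet > 8,500 square feet → Limited Seating Permit required.
(d) Municipal Registration is not required → no effect.
(e) closes midnight, at/before 1:00 AM; provides childcare services; floor area 16,000 square feet < 17,500 square feet → Compliance Registration not required.
(f) provides childcare services; floor area 16,000 square feet > 13,300 square feet; seating 80 > 44 → Regulatory Authorization not required.
(g) provides childcare services; does not manufacture goods on the premises; seating 80 > 74 → Compliance Certificate not required.
(h) closes midnight, at/before 2:00 AM → Regulatory Registration required.
(i) Regulatory Authorization is not required → no effect.

Compliance Authorization, Limited Seating Permit, Regulatory Registration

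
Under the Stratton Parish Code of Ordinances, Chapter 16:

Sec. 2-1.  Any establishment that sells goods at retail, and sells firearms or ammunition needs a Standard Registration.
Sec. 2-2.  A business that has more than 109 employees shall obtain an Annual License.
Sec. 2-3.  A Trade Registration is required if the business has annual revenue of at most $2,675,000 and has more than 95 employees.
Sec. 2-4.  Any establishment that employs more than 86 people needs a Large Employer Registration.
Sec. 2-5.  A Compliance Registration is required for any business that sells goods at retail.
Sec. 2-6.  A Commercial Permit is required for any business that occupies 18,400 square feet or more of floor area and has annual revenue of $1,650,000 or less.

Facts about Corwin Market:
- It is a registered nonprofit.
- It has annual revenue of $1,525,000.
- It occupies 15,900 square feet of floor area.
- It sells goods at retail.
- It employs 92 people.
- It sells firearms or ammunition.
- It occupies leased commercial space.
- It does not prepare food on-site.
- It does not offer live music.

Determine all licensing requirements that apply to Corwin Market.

Sec. 2-1. sells goods at retail; sells firearms or ammunition → Standard Registration required.
Sec. 2-2. employees 92 ≤ 109 → Annual License not required.
Sec. 2-3. revenue $1,525,000 ≤ $2,675,000; employees 92 ≤ 95 → Trade Registration not required.
Sec. 2-4. employees 92 > 86 → Large Employer Registration required.
Sec. 2-5. sells goods at retail → Compliance Registration required.
Sec. 2-6. floor area 15,900 square feet < 18,400 square feet; revenue $1,525,000 ≤ $1,650,000 → Commercial Permit not required.

Compliance Registration, Large Employer Registration, Standard Registration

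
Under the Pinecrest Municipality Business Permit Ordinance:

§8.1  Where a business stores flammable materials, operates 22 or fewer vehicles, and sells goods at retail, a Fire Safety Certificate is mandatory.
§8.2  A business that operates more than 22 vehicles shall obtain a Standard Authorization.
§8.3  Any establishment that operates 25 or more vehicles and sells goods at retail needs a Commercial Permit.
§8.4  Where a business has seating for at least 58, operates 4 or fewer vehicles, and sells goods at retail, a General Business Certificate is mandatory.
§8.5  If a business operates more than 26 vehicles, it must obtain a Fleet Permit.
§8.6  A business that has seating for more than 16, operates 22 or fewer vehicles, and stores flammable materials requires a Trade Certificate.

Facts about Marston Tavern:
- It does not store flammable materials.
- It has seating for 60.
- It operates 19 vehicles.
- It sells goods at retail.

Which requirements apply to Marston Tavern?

None

§8.1 does not store flammable materials; vehicles 19 ≤ 22; sells goods at retail → Fire Safety Certificate not required.
§8.2 vehicles 19 ≤ 22 → Standard Authorization not required.
§8.3 vehicles 19 < 25; sells goods at retail → Commercial Permit not required.
§8.4 seating 60 ≥ 58; vehicles 19 > 4; sells goods at retail → General Business Certificate not required.
§8.5 vehicles 19 ≤ 26 → Fleet Permit not required.
§8.6 seating 60 > 16; vehicles 19 ≤ 22; does not store flammable materials → Trade Certificate not required.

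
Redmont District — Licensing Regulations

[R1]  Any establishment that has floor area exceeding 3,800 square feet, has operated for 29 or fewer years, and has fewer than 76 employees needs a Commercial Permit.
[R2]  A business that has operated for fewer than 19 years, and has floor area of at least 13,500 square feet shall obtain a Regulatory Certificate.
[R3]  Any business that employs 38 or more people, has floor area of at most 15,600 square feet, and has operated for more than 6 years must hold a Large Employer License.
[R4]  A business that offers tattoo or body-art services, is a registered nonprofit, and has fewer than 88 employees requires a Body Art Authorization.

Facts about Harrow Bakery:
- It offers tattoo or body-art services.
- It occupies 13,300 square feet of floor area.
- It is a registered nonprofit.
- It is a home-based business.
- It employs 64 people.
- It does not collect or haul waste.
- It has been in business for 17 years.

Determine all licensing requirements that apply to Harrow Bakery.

[R1] floor area 13,300 square feet > 3,800 square feet; years in business 17 ≤ 29; employees 64 < 76 → Commercial Permit required.
[R2] years in business 17 < 19; floor area 13,300 square feet < 13,500 square feet → Regulatory Certificate not required.
[R3] employees 64 ≥ 38; floor area 13,300 square feet ≤ 15,600 square feet; years in business 17 > 6 → Large Employer License required.
[R4] offers tattoo or body-art services; is a registered nonprofit; employees 64 < 88 → Body Art Authorization required.

Body Art Authorization, Commercial Permit, Large Employer License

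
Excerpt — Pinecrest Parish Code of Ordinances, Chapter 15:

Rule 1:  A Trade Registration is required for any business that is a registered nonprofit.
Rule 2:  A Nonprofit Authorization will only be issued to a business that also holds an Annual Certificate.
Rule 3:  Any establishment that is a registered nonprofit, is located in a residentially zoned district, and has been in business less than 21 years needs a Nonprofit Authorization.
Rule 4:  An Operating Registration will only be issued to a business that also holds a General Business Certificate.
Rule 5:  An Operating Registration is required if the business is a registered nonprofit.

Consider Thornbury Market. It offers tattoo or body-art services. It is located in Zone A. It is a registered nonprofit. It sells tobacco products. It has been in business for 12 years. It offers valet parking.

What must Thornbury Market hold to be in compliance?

Rule 1: is a registered nonprofit → Trade Registration required.
Rule 2: Nonprofit Authorization is not required → no effect.
Rule 3: is a registered nonprofit; is located in Zone A (not: is located in a residentially zoned district); years in business 12 < 21 → Nonprofit Authorization not required.
Rule 4: Operating Registration is required → General Business Certificate also required.
Rule 5: is a registered nonprofit → Operating Registration required.

General Business Certificate, Operating Registration, Trade Registration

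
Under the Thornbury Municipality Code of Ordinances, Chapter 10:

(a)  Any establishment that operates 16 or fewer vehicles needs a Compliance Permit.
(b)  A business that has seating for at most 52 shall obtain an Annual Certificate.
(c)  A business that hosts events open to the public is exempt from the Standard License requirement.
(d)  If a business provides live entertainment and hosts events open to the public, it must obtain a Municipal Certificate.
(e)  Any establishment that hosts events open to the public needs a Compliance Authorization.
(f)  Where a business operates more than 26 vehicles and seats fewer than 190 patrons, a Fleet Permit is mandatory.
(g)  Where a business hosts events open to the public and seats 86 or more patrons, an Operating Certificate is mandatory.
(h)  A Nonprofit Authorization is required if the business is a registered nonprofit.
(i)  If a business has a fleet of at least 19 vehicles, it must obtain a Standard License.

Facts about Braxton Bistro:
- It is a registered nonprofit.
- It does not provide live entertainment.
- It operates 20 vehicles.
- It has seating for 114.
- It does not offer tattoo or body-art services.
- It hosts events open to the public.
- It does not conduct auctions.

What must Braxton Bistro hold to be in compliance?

(a) vehicles 20 > 16 → Compliance Permit not required.
(b) seating 114 > 52 → Annual Certificate not required.
(c) hosts events open to the public → exempt from Standard License.
(d) does not provide live entertainment; hosts events open to the public → Municipal Certificate not required.
(e) hosts events open to the public → Compliance Authorization required.
(f) vehicles 20 ≤ 26; seating 114 < 190 → Fleet Permit not required.
(g) hosts events open to the public; seating 114 ≥ 86 → Operating Certificate required.
(h) is a registered nonprofit → Nonprofit Authorization required.
(i) vehicles 20 ≥ 19 → Standard License required.

Compliance Authorization, Nonprofit Authorization, Operating Certificate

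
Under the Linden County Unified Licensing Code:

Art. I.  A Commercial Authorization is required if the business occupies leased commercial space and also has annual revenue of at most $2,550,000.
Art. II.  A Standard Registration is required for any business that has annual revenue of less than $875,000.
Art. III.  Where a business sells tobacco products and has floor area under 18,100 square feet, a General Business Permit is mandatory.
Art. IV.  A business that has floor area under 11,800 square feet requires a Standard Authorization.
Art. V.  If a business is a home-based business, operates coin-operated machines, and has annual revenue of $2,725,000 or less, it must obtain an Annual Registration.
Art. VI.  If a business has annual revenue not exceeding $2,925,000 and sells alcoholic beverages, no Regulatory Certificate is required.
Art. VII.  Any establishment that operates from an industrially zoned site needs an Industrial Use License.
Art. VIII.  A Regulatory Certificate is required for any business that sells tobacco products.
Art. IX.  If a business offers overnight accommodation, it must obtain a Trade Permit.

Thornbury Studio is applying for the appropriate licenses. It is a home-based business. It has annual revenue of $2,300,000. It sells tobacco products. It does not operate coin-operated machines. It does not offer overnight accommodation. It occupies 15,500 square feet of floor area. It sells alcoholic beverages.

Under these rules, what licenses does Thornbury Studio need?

General Business Permit

Art. I. is a home-based business (not: occupies leased commercial space); revenue $2,300,000 ≤ $2,550,000 → Commercial Authorization not required.
Art. II. revenue $2,300,000 ≥ $875,000 → Standard Registration not required.
Art. III. sells tobacco products; floor area 15,500 square feet < 18,100 square feet → General Business Permit required.
Art. IV. floor area 15,500 square feet ≥ 11,800 square feet → Standard Authorization not required.
Art. V. is a home-based business; does not operate coin-operated machines; revenue $2,300,000 ≤ $2,725,000 → Annual Registration not required.
Art. VI. revenue $2,300,000 ≤ $2,925,000; sells alcoholic beverages → exempt from Regulatory Certificate.
Art. VII. is a home-based business (not: operates from an industrially zoned site) → Industrial Use License not required.
Art. VIII. sells tobacco products → Regulatory Certificate required.
Art. IX. does not offer overnight accommodation → Trade Permit not required.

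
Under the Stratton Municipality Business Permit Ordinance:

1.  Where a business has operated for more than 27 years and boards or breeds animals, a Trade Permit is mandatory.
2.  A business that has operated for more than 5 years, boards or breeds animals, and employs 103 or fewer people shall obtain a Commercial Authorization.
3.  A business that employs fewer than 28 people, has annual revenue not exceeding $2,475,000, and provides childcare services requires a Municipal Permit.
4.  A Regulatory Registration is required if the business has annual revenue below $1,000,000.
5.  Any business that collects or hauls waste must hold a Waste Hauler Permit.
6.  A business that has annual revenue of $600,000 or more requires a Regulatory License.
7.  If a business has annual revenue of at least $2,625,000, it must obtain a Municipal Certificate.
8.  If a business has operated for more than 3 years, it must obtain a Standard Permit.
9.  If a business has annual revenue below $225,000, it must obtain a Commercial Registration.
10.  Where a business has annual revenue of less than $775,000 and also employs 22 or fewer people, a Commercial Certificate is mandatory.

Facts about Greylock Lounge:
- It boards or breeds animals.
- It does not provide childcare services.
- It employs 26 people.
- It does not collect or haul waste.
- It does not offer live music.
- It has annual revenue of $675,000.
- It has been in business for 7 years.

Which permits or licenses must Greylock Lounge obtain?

Commercial Authorization, Regulatory License, Regulatory Registration, Standard Permit

1. years in business 7 ≤ 27; boards or breeds animals → Trade Permit not required.
2. years in business 7 > 5; boards or breeds animals; employees 26 ≤ 103 → Commercial Authorization required.
3. employees 26 < 28; revenue $675,000 ≤ $2,475,000; does not provide childcare services → Municipal Permit not required.
4. revenue $675,000 < $1,000,000 → Regulatory Registration required.
5. does not collect or haul waste → Waste Hauler Permit not required.
6. revenue $675,000 ≥ $600,000 → Regulatory License required.
7. revenue $675,000 < $2,625,000 → Municipal Certificate not required.
8. years in business 7 > 3 → Standard Permit required.
9. revenue $675,000 ≥ $225,000 → Commercial Registration not required.
10. revenue $675,000 < $775,000; employees 26 > 22 → Commercial Certificate not required.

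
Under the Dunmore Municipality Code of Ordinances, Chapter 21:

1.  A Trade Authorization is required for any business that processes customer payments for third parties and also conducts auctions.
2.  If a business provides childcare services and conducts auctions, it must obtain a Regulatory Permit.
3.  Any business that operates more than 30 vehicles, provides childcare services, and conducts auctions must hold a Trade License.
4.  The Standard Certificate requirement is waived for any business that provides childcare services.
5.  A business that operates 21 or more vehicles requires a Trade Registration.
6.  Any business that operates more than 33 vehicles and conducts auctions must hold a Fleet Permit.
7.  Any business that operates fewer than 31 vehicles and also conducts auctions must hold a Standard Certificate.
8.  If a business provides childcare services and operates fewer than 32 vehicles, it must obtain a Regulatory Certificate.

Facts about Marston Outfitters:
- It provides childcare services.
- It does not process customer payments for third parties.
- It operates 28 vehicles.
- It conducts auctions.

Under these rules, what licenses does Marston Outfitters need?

Regulatory Certificate, Regulatory Permit, Trade Registration

1. does not process customer payments for third parties; conducts auctions → Trade Authorization not required.
2. provides childcare services; conducts auctions → Regulatory Permit required.
3. vehicles 28 ≤ 30; provides childcare services; conducts auctions → Trade License not required.
4. provides childcare services → exempt from Standard Certificate.
5. vehicles 28 ≥ 21 → Trade Registration required.
6. vehicles 28 ≤ 33; conducts auctions → Fleet Permit not required.
7. vehicles 28 < 31; conducts auctions → Standard Certificate required.
8. provides childcare services; vehicles 28 < 32 → Regulatory Certificate required.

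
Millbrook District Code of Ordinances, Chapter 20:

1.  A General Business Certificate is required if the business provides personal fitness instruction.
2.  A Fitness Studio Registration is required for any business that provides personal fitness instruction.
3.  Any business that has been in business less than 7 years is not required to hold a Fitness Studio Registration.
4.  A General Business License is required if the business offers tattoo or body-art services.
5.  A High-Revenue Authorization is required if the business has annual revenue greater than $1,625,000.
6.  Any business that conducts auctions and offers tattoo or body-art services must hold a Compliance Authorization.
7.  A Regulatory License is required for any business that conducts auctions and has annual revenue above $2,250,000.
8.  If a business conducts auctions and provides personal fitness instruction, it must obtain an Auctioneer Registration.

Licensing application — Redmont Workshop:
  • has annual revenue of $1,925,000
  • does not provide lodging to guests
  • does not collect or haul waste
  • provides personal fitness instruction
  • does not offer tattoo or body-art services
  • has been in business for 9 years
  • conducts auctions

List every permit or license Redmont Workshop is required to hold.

1. provides personal fitness instruction → General Business Certificate required.
2. provides personal fitness instruction → Fitness Studio Registration required.
3. years in business 9 ≥ 7 → Fitness Studio Registration exemption does not apply.
4. does not offer tattoo or body-art services → General Business License not required.
5. revenue $1,925,000 > $1,625,000 → High-Revenue Authorization required.
6. conducts auctions; does not offer tattoo or body-art services → Compliance Authorization not required.
7. conducts auctions; revenue $1,925,000 ≤ $2,250,000 → Regulatory License not required.
8. conducts auctions; provides personal fitness instruction → Auctioneer Registration required.

Auctioneer Registration, Fitness Studio Registration, General Business Certificate, High-Revenue Authorization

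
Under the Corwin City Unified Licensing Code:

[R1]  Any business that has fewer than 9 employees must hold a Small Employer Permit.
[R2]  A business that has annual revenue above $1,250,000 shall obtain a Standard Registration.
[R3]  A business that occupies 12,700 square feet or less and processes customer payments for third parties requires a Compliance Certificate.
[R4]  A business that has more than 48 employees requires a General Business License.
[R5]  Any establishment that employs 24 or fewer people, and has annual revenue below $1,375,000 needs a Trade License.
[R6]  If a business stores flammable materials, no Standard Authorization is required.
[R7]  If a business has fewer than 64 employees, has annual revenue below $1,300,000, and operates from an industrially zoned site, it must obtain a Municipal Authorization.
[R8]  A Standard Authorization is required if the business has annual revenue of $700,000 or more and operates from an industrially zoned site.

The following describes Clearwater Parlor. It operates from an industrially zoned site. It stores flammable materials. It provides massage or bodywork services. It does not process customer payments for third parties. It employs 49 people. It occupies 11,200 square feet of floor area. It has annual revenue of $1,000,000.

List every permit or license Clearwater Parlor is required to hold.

General Business License, Municipal Authorization

[R1] employees 49 ≥ 9 → Small Employer Permit not required.
[R2] revenue $1,000,000 ≤ $1,250,000 → Standard Registration not required.
[R3] floor area 11,200 square feet ≤ 12,700 square feet; does not process customer payments for third parties → Compliance Certificate not required.
[R4] employees 49 > 48 → General Business License required.
[R5] employees 49 > 24; revenue $1,000,000 < $1,375,000 → Trade License not required.
[R6] stores flammable materials → exempt from Standard Authorization.
[R7] employees 49 < 64; revenue $1,000,000 < $1,300,000; operates from an industrially zoned site → Municipal Authorization required.
[R8] revenue $1,000,000 ≥ $700,000; operates from an industrially zoned site → Standard Authorization required.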